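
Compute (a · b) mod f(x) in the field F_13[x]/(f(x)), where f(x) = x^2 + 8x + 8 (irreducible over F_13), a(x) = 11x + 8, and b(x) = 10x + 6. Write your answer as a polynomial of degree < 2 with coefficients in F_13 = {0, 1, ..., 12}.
a · b ≡ 7x (mod f(x))

Multiply in F_13[x]: a(x)·b(x) = (11x + 8)·(10x + 6) = 6x^2 + 3x + 9. This has degree ≥ 2, so divide by f(x) over F_13: 6x^2 + 3x + 9 = (6)·(x^2 + 8x + 8) + (7x). Hence a·b ≡ 7x (mod f). (F_13[x]/(f) is a field with 13^2 = 169 elements since f is irreducible of degree 2.)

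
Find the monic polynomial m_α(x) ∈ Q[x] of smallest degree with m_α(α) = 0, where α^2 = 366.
m_α(x) = x^2 - 366

α satisfies α^2 - 366 = 0, so x^2 - 366 annihilates α. Since d = 366 is squarefree and ≠ 1, it is not a perfect square in Q, so x^2 - 366 has no rational root and is therefore irreducible over Q (a degree-2 polynomial over a field is irreducible iff it has no root). Hence m_α(x) = x^2 - 366.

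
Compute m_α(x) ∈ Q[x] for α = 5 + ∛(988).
m_α(x) = x^3 - 15x^2 + 75x - 1113

Set β = α - 5 = ∛(988), so β^3 = 988. Then (α - 5)^3 - 988 = 0, i.e. α is a root of g(x) = (x - 5)^3 - 988 = x^3 - 15x^2 + 75x - 1113. Since g(x) = h(x - 5) where h(x) = x^3 - 988, and h is irreducible over Q (because 988 is not a perfect cube, so h has no rational root, and a monic cubic with no rational root is irreducible), g is also irreducible (irreducibility is preserved under the substitution x → x - 5). Hence m_α(x) = x^3 - 15x^2 + 75x - 1113.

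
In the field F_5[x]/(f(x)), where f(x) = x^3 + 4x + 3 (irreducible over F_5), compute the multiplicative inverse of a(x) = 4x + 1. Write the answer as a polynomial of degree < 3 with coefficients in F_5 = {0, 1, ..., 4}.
a(x)^(-1) ≡ 2x^2 + 2x (mod f(x))

Since f is irreducible over F_5, F_5[x]/(f) is a field and a(x) ≠ 0 has an inverse. Apply the extended Euclidean algorithm to f(x) and a(x) in F_5[x]: f(x) = (4x^2 + 4x)·a(x) + (3). The last nonzero remainder is the constant 3 = gcd(f, a) in F_5. Back-substituting through the division chain expresses 3 = s(x)·a(x) + t(x)·f(x) with s(x) ≡ x^2 + x (mod f), so (x^2 + x)·a(x) ≡ 3 (mod f). Multiplying by 3^(-1) ≡ 2 in F_5 gives a(x)^(-1) ≡ 2·(x^2 + x) ≡ 2x^2 + 2x (mod f). Check: (4x + 1)·(2x^2 + 2x) = 3x^3 + 2x ≡ 1 (mod x^3 + 4x + 3).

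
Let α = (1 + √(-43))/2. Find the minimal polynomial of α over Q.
m_α(x) = x^2 - x + 11

From 2α - 1 = √(-43), squaring gives (2α - 1)^2 = -43, i.e. 4α^2 - 4α + 1 = -43, so α^2 - α + (1 + 43)/4 = 0. Since -43 ≡ 1 (mod 4), (1 + 43)/4 = 11 ∈ Z. The polynomial x^2 - x + 11 has discriminant 1 - 4·(11) = -43, which is not a perfect square in Q (d = -43 is squarefree and ≠ 1), so x^2 - x + 11 is irreducible over Q. It is the minimal polynomial of α.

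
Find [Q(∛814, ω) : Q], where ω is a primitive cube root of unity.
[Q(∛814, ω) : Q] = 6

[Q(∛814):Q] = 3 (min poly x^3 - 814, irreducible since 814 is not a perfect cube). [Q(ω):Q] = 2 (min poly x^2 + x + 1). Since Q(∛814) ⊂ R and ω ∉ R, we have ω ∉ Q(∛814), so x^2 + x + 1 remains irreducible over Q(∛814) and [Q(∛814, ω) : Q(∛814)] = 2. By the tower law, [Q(∛814, ω) : Q] = 3 · 2 = 6. (In fact Q(∛814, ω) is the splitting field of x^3 - 814 over Q.)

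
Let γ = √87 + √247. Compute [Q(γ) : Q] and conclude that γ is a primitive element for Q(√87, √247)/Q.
[Q(γ) : Q] = 4 (equivalently, Q(γ) = Q(√87, √247))

Obviously Q(γ) ⊆ Q(√87, √247), and [Q(√87, √247):Q] = 4 (since 87, 247 are distinct squarefree integers > 1 with 21489 not a perfect square). To show equality we compute the minimal polynomial of γ. From γ = √87 + √247: γ^2 = 87 + 2√(21489) + 247 = 334 + 2√(21489), so γ^2 - 334 = 2√(21489); squaring, (γ^2 - 334)^2 = 4·21489, i.e. γ^4 - 668γ^2 + 111556 - 85956 = 0, i.e. γ^4 - 668γ^2 + 25600 = 0. So γ is a root of x^4 - 668x^2 + 25600. This polynomial is irreducible over Q: it has no rational root (each ±√87 ± √247 is irrational), and any factorization into two quadratics over Q would force √(21489) ∈ Q (pairing opposite roots) or √87, √247 ∈ Q (other pairings), all impossible. Hence [Q(γ):Q] = 4 = [Q(√87, √247):Q], so Q(γ) = Q(√87, √247).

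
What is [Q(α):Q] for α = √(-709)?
[Q(α):Q] = 2

[Q(α):Q] equals the degree of the minimal polynomial of α. Here α^2 = -709 and x^2 + 709 is irreducible (d = -709 is squarefree, ≠ 1, hence not a square), so deg(m_α) = 2. Thus [Q(α):Q] = 2.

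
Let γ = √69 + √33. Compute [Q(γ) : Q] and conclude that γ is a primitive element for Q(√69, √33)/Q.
[Q(γ) : Q] = 4 (equivalently, Q(γ) = Q(√69, √33))

Obviously Q(γ) ⊆ Q(√69, √33), and [Q(√69, √33):Q] = 4 (since 69, 33 are distinct squarefree integers > 1 with 2277 not a perfect square). To show equality we compute the minimal polynomial of γ. From γ = √69 + √33: γ^2 = 69 + 2√(2277) + 33 = 102 + 2√(2277), so γ^2 - 102 = 2√(2277); squaring, (γ^2 - 102)^2 = 4·2277, i.e. γ^4 - 204γ^2 + 10404 - 9108 = 0, i.e. γ^4 - 204γ^2 + 1296 = 0. So γ is a root of x^4 - 204x^2 + 1296. This polynomial is irreducible over Q: it has no rational root (each ±√69 ± √33 is irrational), and any factorization into two quadratics over Q would force √(2277) ∈ Q (pairing opposite roots) or √69, √33 ∈ Q (other pairings), all impossible. Hence [Q(γ):Q] = 4 = [Q(√69, √33):Q], so Q(γ) = Q(√69, √33).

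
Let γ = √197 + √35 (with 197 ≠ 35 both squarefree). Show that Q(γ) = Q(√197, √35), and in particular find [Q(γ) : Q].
[Q(γ) : Q] = 4 (equivalently, Q(γ) = Q(√197, √35))

Obviously Q(γ) ⊆ Q(√197, √35), and [Q(√197, √35):Q] = 4 (since 197, 35 are distinct squarefree integers > 1 with 6895 not a perfect square). To show equality we compute the minimal polynomial of γ. From γ = √197 + √35: γ^2 = 197 + 2√(6895) + 35 = 232 + 2√(6895), so γ^2 - 232 = 2√(6895); squaring, (γ^2 - 232)^2 = 4·6895, i.e. γ^4 - 464γ^2 + 53824 - 27580 = 0, i.e. γ^4 - 464γ^2 + 26244 = 0. So γ is a root of x^4 - 464x^2 + 26244. This polynomial is irreducible over Q: it has no rational root (each ±√197 ± √35 is irrational), and any factorization into two quadratics over Q would force √(6895) ∈ Q (pairing opposite roots) or √197, √35 ∈ Q (other pairings), all impossible. Hence [Q(γ):Q] = 4 = [Q(√197, √35):Q], so Q(γ) = Q(√197, √35).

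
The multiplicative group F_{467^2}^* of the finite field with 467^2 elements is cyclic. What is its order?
|F_{467^2}^*| = 218088

F_{467^2} has 467^2 = 218089 elements; its multiplicative group consists of all nonzero elements, so |F_{467^2}^*| = 218089 - 1 = 218088. (It is cyclic since any finite subgroup of the multiplicative group of a field is cyclic.)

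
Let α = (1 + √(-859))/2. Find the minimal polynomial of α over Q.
m_α(x) = x^2 - x + 215

From 2α - 1 = √(-859), squaring gives (2α - 1)^2 = -859, i.e. 4α^2 - 4α + 1 = -859, so α^2 - α + (1 + 859)/4 = 0. Since -859 ≡ 1 (mod 4), (1 + 859)/4 = 215 ∈ Z. The polynomial x^2 - x + 215 has discriminant 1 - 4·(215) = -859, which is not a perfect square in Q (d = -859 is squarefree and ≠ 1), so x^2 - x + 215 is irreducible over Q. It is the minimal polynomial of α.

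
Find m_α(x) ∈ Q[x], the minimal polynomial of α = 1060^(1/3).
m_α(x) = x^3 - 1060

α satisfies α^3 = 1060, so x^3 - 1060 annihilates α. By the rational root test, a rational root p/q (in lowest terms) of x^3 - 1060 would satisfy p^3 = 1060 q^3, forcing q = 1 and p^3 = 1060; but 1060 is not a perfect cube, contradiction. A monic cubic over Q with no rational root is irreducible (any nontrivial factorization would include a linear factor). Hence x^3 - 1060 is the minimal polynomial of α, and in particular [Q(α):Q] = 3.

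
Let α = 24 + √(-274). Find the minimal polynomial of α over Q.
m_α(x) = x^2 - 48x + 850

From α - 24 = √(-274), squaring gives (α - 24)^2 = -274, i.e. α^2 - 48α + 576 = -274, so α^2 - 48α + 850 = 0. The discriminant of x^2 - 48x + 850 is (-48)^2 - 4·(850) = 2304 - 3400 = -1096, and 4·(-274) is not a perfect square in Q since -274 is squarefree and ≠ 1. Hence x^2 - 48x + 850 is irreducible over Q and is the minimal polynomial of α.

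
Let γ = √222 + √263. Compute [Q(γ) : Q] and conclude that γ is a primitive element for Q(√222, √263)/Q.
[Q(γ) : Q] = 4 (equivalently, Q(γ) = Q(√222, √263))

Obviously Q(γ) ⊆ Q(√222, √263), and [Q(√222, √263):Q] = 4 (since 222, 263 are distinct squarefree integers > 1 with 58386 not a perfect square). To show equality we compute the minimal polynomial of γ. From γ = √222 + √263: γ^2 = 222 + 2√(58386) + 263 = 485 + 2√(58386), so γ^2 - 485 = 2√(58386); squaring, (γ^2 - 485)^2 = 4·58386, i.e. γ^4 - 970γ^2 + 235225 - 233544 = 0, i.e. γ^4 - 970γ^2 + 1681 = 0. So γ is a root of x^4 - 970x^2 + 1681. This polynomial is irreducible over Q: it has no rational root (each ±√222 ± √263 is irrational), and any factorization into two quadratics over Q would force √(58386) ∈ Q (pairing opposite roots) or √222, √263 ∈ Q (other pairings), all impossible. Hence [Q(γ):Q] = 4 = [Q(√222, √263):Q], so Q(γ) = Q(√222, √263).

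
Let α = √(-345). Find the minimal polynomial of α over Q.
m_α(x) = x^2 + 345

α satisfies α^2 + 345 = 0, so x^2 + 345 annihilates α. Since d = -345 is squarefree and ≠ 1, it is not a perfect square in Q, so x^2 + 345 has no rational root and is therefore irreducible over Q (a degree-2 polynomial over a field is irreducible iff it has no root). Hence m_α(x) = x^2 + 345.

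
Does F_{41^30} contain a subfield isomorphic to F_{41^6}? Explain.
Yes: F_{41^6} is a subfield of F_{41^30}

F_{p^m} embeds in F_{p^n} iff m | n (since F_{p^n} is the splitting field of x^(p^n) - x, and F_{p^m} ⊂ F_{p^n} forces p^n to be a power of p^m, i.e. m | n; conversely if m | n then every root of x^(p^m) - x is a root of x^(p^n) - x). Here 6 | 30 (since 30 = 5·6), so F_{41^6} is a subfield of F_{41^30}, and [F_{41^30} : F_{41^6}] = 30/6 = 5.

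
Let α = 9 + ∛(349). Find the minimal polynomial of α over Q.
m_α(x) = x^3 - 27x^2 + 243x - 1078

Set β = α - 9 = ∛(349), so β^3 = 349. Then (α - 9)^3 - 349 = 0, i.e. α is a root of g(x) = (x - 9)^3 - 349 = x^3 - 27x^2 + 243x - 1078. Since g(x) = h(x - 9) where h(x) = x^3 - 349, and h is irreducible over Q (because 349 is not a perfect cube, so h has no rational root, and a monic cubic with no rational root is irreducible), g is also irreducible (irreducibility is preserved under the substitution x → x - 9). Hence m_α(x) = x^3 - 27x^2 + 243x - 1078.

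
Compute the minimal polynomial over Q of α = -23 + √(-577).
m_α(x) = x^2 + 46x + 1106

From α + 23 = √(-577), squaring gives (α + 23)^2 = -577, i.e. α^2 + 46α + 529 = -577, so α^2 + 46α + 1106 = 0. The discriminant of x^2 + 46x + 1106 is (46)^2 - 4·(1106) = 2116 - 4424 = -2308, and 4·(-577) is not a perfect square in Q since -577 is squarefree and ≠ 1. Hence x^2 + 46x + 1106 is irreducible over Q and is the minimal polynomial of α.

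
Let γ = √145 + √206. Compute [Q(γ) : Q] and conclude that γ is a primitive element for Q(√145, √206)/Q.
[Q(γ) : Q] = 4 (equivalently, Q(γ) = Q(√145, √206))

Obviously Q(γ) ⊆ Q(√145, √206), and [Q(√145, √206):Q] = 4 (since 145, 206 are distinct squarefree integers > 1 with 29870 not a perfect square). To show equality we compute the minimal polynomial of γ. From γ = √145 + √206: γ^2 = 145 + 2√(29870) + 206 = 351 + 2√(29870), so γ^2 - 351 = 2√(29870); squaring, (γ^2 - 351)^2 = 4·29870, i.e. γ^4 - 702γ^2 + 123201 - 119480 = 0, i.e. γ^4 - 702γ^2 + 3721 = 0. So γ is a root of x^4 - 702x^2 + 3721. This polynomial is irreducible over Q: it has no rational root (each ±√145 ± √206 is irrational), and any factorization into two quadratics over Q would force √(29870) ∈ Q (pairing opposite roots) or √145, √206 ∈ Q (other pairings), all impossible. Hence [Q(γ):Q] = 4 = [Q(√145, √206):Q], so Q(γ) = Q(√145, √206).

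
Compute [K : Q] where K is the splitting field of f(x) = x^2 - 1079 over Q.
[K : Q] = 2

f(x) = x^2 - 1079 factors as (x - √1079)(x + √1079). The splitting field is K = Q(√1079). Since 1079 is squarefree and > 1, it is not a perfect square, so x^2 - 1079 is irreducible over Q and [Q(√1079) : Q] = 2. Hence [K : Q] = 2.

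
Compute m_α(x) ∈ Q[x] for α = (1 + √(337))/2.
m_α(x) = x^2 - x - 84

From 2α - 1 = √(337), squaring gives (2α - 1)^2 = 337, i.e. 4α^2 - 4α + 1 = 337, so α^2 - α + (1 - 337)/4 = 0. Since 337 ≡ 1 (mod 4), (1 - 337)/4 = -84 ∈ Z. The polynomial x^2 - x - 84 has discriminant 1 - 4·(-84) = 337, which is not a perfect square in Q (d = 337 is squarefree and ≠ 1), so x^2 - x - 84 is irreducible over Q. It is the minimal polynomial of α.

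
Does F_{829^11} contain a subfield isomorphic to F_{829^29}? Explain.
No: F_{829^29} is not a subfield of F_{829^11}

F_{p^m} embeds in F_{p^n} iff m | n. Here 29 ∤ 11 (since 11 = 0·29 + 11 with remainder 11 ≠ 0), so F_{829^29} is not a subfield of F_{829^11}. Equivalently: if it were, the tower law would give 29 = [F_{829^29}:F_829] dividing [F_{829^11}:F_829] = 11, contradiction.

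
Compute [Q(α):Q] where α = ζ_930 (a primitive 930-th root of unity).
[Q(α):Q] = 240

The minimal polynomial of ζ_930 over Q is the 930-th cyclotomic polynomial Φ_930(x), which is irreducible over Q and has degree φ(930) = 240. Hence [Q(α):Q] = φ(930) = 240.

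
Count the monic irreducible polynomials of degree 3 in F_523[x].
There are 47685048 monic irreducible polynomials of degree 3 over F_523

Each element of F_{523^3} that lies in no proper subfield is a root of exactly one monic irreducible of degree 3 over F_523, and each such polynomial has 3 distinct roots in F_{523^3}. By Möbius inversion the count is N_523(3) = (1/3) Σ_{d|3} μ(3/d) · 523^d = (1/3)(μ(3)·523^1 + μ(1)·523^3) = 143055144/3 = 47685048.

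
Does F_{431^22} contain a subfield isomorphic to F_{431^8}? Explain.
No: F_{431^8} is not a subfield of F_{431^22}

F_{p^m} embeds in F_{p^n} iff m | n. Here 8 ∤ 22 (since 22 = 2·8 + 6 with remainder 6 ≠ 0), so F_{431^8} is not a subfield of F_{431^22}. Equivalently: if it were, the tower law would give 8 = [F_{431^8}:F_431] dividing [F_{431^22}:F_431] = 22, contradiction.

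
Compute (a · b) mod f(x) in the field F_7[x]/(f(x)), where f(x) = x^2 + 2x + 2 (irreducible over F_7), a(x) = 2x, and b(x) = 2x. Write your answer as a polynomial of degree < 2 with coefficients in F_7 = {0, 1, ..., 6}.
a · b ≡ 6x + 6 (mod f(x))

Multiply in F_7[x]: a(x)·b(x) = (2x)·(2x) = 4x^2. This has degree ≥ 2, so divide by f(x) over F_7: 4x^2 = (4)·(x^2 + 2x + 2) + (6x + 6). Hence a·b ≡ 6x + 6 (mod f). (F_7[x]/(f) is a field with 7^2 = 49 elements since f is irreducible of degree 2.)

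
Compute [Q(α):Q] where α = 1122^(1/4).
[Q(α):Q] = 4

α is a root of x^4 - 1122. By Eisenstein's criterion at the prime p = 2 (which divides the constant term 1122 but p^2 = 4 does not, since 1122 is squarefree), x^4 - 1122 is irreducible over Q. Hence [Q(α):Q] = 4.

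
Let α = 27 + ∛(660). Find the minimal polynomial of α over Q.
m_α(x) = x^3 - 81x^2 + 2187x - 20343

Set β = α - 27 = ∛(660), so β^3 = 660. Then (α - 27)^3 - 660 = 0, i.e. α is a root of g(x) = (x - 27)^3 - 660 = x^3 - 81x^2 + 2187x - 20343. Since g(x) = h(x - 27) where h(x) = x^3 - 660, and h is irreducible over Q (because 660 is not a perfect cube, so h has no rational root, and a monic cubic with no rational root is irreducible), g is also irreducible (irreducibility is preserved under the substitution x → x - 27). Hence m_α(x) = x^3 - 81x^2 + 2187x - 20343.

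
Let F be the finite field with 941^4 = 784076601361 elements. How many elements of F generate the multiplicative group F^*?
There are φ(784076601360) = 187688337408 primitive elements

F_q^* is cyclic of order q - 1 = 784076601360. A cyclic group of order m has exactly φ(m) generators. Here m = 784076601360 = 2^4 · 3 · 5 · 13 · 47 · 157 · 34057, so the number of primitive elements is φ(784076601360) = 187688337408.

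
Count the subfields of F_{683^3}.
F_{683^3} has 2 subfields

The subfields of F_{p^n} are exactly the fields F_{p^d} for d | n (each is the fixed field of the unique index-d subgroup of Gal(F_{p^n}/F_p) ≅ Z/nZ). The divisors of n = 3 are {1, 3}, giving 2 subfields: F_{683^1}, F_{683^3}.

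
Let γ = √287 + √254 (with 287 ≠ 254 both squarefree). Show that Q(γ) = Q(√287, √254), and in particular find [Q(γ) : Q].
[Q(γ) : Q] = 4 (equivalently, Q(γ) = Q(√287, √254))

Obviously Q(γ) ⊆ Q(√287, √254), and [Q(√287, √254):Q] = 4 (since 287, 254 are distinct squarefree integers > 1 with 72898 not a perfect square). To show equality we compute the minimal polynomial of γ. From γ = √287 + √254: γ^2 = 287 + 2√(72898) + 254 = 541 + 2√(72898), so γ^2 - 541 = 2√(72898); squaring, (γ^2 - 541)^2 = 4·72898, i.e. γ^4 - 1082γ^2 + 292681 - 291592 = 0, i.e. γ^4 - 1082γ^2 + 1089 = 0. So γ is a root of x^4 - 1082x^2 + 1089. This polynomial is irreducible over Q: it has no rational root (each ±√287 ± √254 is irrational), and any factorization into two quadratics over Q would force √(72898) ∈ Q (pairing opposite roots) or √287, √254 ∈ Q (other pairings), all impossible. Hence [Q(γ):Q] = 4 = [Q(√287, √254):Q], so Q(γ) = Q(√287, √254).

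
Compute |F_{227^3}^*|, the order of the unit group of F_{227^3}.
|F_{227^3}^*| = 11697082

F_{227^3} has 227^3 = 11697083 elements; its multiplicative group consists of all nonzero elements, so |F_{227^3}^*| = 11697083 - 1 = 11697082. (It is cyclic since any finite subgroup of the multiplicative group of a field is cyclic.)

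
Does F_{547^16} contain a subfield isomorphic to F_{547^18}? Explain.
No: F_{547^18} is not a subfield of F_{547^16}

F_{p^m} embeds in F_{p^n} iff m | n. Here 18 ∤ 16 (since 16 = 0·18 + 16 with remainder 16 ≠ 0), so F_{547^18} is not a subfield of F_{547^16}. Equivalently: if it were, the tower law would give 18 = [F_{547^18}:F_547] dividing [F_{547^16}:F_547] = 16, contradiction.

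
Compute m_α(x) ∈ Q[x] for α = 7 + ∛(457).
m_α(x) = x^3 - 21x^2 + 147x - 800

Set β = α - 7 = ∛(457), so β^3 = 457. Then (α - 7)^3 - 457 = 0, i.e. α is a root of g(x) = (x - 7)^3 - 457 = x^3 - 21x^2 + 147x - 800. Since g(x) = h(x - 7) where h(x) = x^3 - 457, and h is irreducible over Q (because 457 is not a perfect cube, so h has no rational root, and a monic cubic with no rational root is irreducible), g is also irreducible (irreducibility is preserved under the substitution x → x - 7). Hence m_α(x) = x^3 - 21x^2 + 147x - 800.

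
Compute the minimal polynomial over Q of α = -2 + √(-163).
m_α(x) = x^2 + 4x + 167

From α + 2 = √(-163), squaring gives (α + 2)^2 = -163, i.e. α^2 + 4α + 4 = -163, so α^2 + 4α + 167 = 0. The discriminant of x^2 + 4x + 167 is (4)^2 - 4·(167) = 16 - 668 = -652, and 4·(-163) is not a perfect square in Q since -163 is squarefree and ≠ 1. Hence x^2 + 4x + 167 is irreducible over Q and is the minimal polynomial of α.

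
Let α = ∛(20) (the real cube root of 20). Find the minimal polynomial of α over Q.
m_α(x) = x^3 - 20

α satisfies α^3 = 20, so x^3 - 20 annihilates α. By the rational root test, a rational root p/q (in lowest terms) of x^3 - 20 would satisfy p^3 = 20 q^3, forcing q = 1 and p^3 = 20; but 20 is not a perfect cube, contradiction. A monic cubic over Q with no rational root is irreducible (any nontrivial factorization would include a linear factor). Hence x^3 - 20 is the minimal polynomial of α, and in particular [Q(α):Q] = 3.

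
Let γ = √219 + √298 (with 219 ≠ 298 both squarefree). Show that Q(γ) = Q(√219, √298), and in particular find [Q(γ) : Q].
[Q(γ) : Q] = 4 (equivalently, Q(γ) = Q(√219, √298))

Obviously Q(γ) ⊆ Q(√219, √298), and [Q(√219, √298):Q] = 4 (since 219, 298 are distinct squarefree integers > 1 with 65262 not a perfect square). To show equality we compute the minimal polynomial of γ. From γ = √219 + √298: γ^2 = 219 + 2√(65262) + 298 = 517 + 2√(65262), so γ^2 - 517 = 2√(65262); squaring, (γ^2 - 517)^2 = 4·65262, i.e. γ^4 - 1034γ^2 + 267289 - 261048 = 0, i.e. γ^4 - 1034γ^2 + 6241 = 0. So γ is a root of x^4 - 1034x^2 + 6241. This polynomial is irreducible over Q: it has no rational root (each ±√219 ± √298 is irrational), and any factorization into two quadratics over Q would force √(65262) ∈ Q (pairing opposite roots) or √219, √298 ∈ Q (other pairings), all impossible. Hence [Q(γ):Q] = 4 = [Q(√219, √298):Q], so Q(γ) = Q(√219, √298).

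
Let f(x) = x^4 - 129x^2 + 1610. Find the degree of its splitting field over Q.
[K : Q] = 4

Solving the quadratic in x^2: x^2 = (129 ± √(129^2 - 4·1610))/2 = (129 ± √10201)/2 = (129 ± 101)/2, giving x^2 = 115 or x^2 = 14. So f(x) = (x^2 - 115)(x^2 - 14) and the roots of f are ±√115, ±√14. Hence the splitting field is K = Q(√115, √14). Since 115 and 14 are distinct squarefree integers > 1, their product 1610 is not a perfect square, so √14 ∉ Q(√115). By the tower law [K:Q] = [Q(√115,√14):Q(√115)] · [Q(√115):Q] = 2 · 2 = 4.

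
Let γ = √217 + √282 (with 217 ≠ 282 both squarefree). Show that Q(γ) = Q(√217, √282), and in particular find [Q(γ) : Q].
[Q(γ) : Q] = 4 (equivalently, Q(γ) = Q(√217, √282))

Obviously Q(γ) ⊆ Q(√217, √282), and [Q(√217, √282):Q] = 4 (since 217, 282 are distinct squarefree integers > 1 with 61194 not a perfect square). To show equality we compute the minimal polynomial of γ. From γ = √217 + √282: γ^2 = 217 + 2√(61194) + 282 = 499 + 2√(61194), so γ^2 - 499 = 2√(61194); squaring, (γ^2 - 499)^2 = 4·61194, i.e. γ^4 - 998γ^2 + 249001 - 244776 = 0, i.e. γ^4 - 998γ^2 + 4225 = 0. So γ is a root of x^4 - 998x^2 + 4225. This polynomial is irreducible over Q: it has no rational root (each ±√217 ± √282 is irrational), and any factorization into two quadratics over Q would force √(61194) ∈ Q (pairing opposite roots) or √217, √282 ∈ Q (other pairings), all impossible. Hence [Q(γ):Q] = 4 = [Q(√217, √282):Q], so Q(γ) = Q(√217, √282).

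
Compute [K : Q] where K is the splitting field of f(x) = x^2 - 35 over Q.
[K : Q] = 2

f(x) = x^2 - 35 factors as (x - √35)(x + √35). The splitting field is K = Q(√35). Since 35 is squarefree and > 1, it is not a perfect square, so x^2 - 35 is irreducible over Q and [Q(√35) : Q] = 2. Hence [K : Q] = 2.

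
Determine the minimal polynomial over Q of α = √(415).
m_α(x) = x^2 - 415

α satisfies α^2 - 415 = 0, so x^2 - 415 annihilates α. Since d = 415 is squarefree and ≠ 1, it is not a perfect square in Q, so x^2 - 415 has no rational root and is therefore irreducible over Q (a degree-2 polynomial over a field is irreducible iff it has no root). Hence m_α(x) = x^2 - 415.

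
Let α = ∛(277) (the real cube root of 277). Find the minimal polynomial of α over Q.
m_α(x) = x^3 - 277

α satisfies α^3 = 277, so x^3 - 277 annihilates α. By the rational root test, a rational root p/q (in lowest terms) of x^3 - 277 would satisfy p^3 = 277 q^3, forcing q = 1 and p^3 = 277; but 277 is not a perfect cube, contradiction. A monic cubic over Q with no rational root is irreducible (any nontrivial factorization would include a linear factor). Hence x^3 - 277 is the minimal polynomial of α, and in particular [Q(α):Q] = 3.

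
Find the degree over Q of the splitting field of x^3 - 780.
[K : Q] = 6

The roots of x^3 - 780 are ∛780, ω∛780, ω^2∛780 where ω = e^(2πi/3) is a primitive cube root of unity, so K = Q(∛780, ω). Now [Q(∛780):Q] = 3 (since 780 is not a perfect cube, x^3 - 780 is irreducible) and [Q(ω):Q] = 2. Both 2 and 3 divide [K:Q], and [K:Q] ≤ 3·2 = 6, so [K:Q] = 6. (Equivalently: Q(∛780) ⊂ R but ω ∉ R, so [K : Q(∛780)] = 2.)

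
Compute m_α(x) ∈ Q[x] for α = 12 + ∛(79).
m_α(x) = x^3 - 36x^2 + 432x - 1807

Set β = α - 12 = ∛(79), so β^3 = 79. Then (α - 12)^3 - 79 = 0, i.e. α is a root of g(x) = (x - 12)^3 - 79 = x^3 - 36x^2 + 432x - 1807. Since g(x) = h(x - 12) where h(x) = x^3 - 79, and h is irreducible over Q (because 79 is not a perfect cube, so h has no rational root, and a monic cubic with no rational root is irreducible), g is also irreducible (irreducibility is preserved under the substitution x → x - 12). Hence m_α(x) = x^3 - 36x^2 + 432x - 1807.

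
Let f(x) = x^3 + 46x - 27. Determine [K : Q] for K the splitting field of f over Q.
[K : Q] = 6

By the rational root test, any rational root of the monic integer polynomial f(x) = x^3 + 46x - 27 must be an integer dividing the constant term -27, i.e. one of ±{1, 3, 9, 27}. Evaluating: f(1) = 20, f(-1) = -74, f(3) = 138, f(-3) = -192, f(9) = 1116, f(-9) = -1170, f(27) = 20898, f(-27) = -20952; none is 0, so f has no rational root and is therefore irreducible over Q (a cubic with no linear factor over a field is irreducible). For an irreducible cubic, the Galois group is A_3 or S_3 according as the discriminant disc(f) = -4a^3 - 27b^2 = -4·(46)^3 - 27·(-27)^2 = -409027 is or is not a square in Q. Here disc(f) = -409027 is not a perfect square in Q, so the Galois group of f over Q is not contained in A_3 and must be all of S_3. The splitting field has degree |S_3| = 6 over Q, so [K : Q] = 6.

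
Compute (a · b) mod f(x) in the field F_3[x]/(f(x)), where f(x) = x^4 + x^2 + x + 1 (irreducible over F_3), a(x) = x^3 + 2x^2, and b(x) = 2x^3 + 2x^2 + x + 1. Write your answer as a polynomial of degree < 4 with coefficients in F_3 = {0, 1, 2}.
a · b ≡ x^3 (mod f(x))

Multiply in F_3[x]: a(x)·b(x) = (x^3 + 2x^2)·(2x^3 + 2x^2 + x + 1) = 2x^6 + 2x^4 + 2x^2. This has degree ≥ 4, so divide by f(x) over F_3: 2x^6 + 2x^4 + 2x^2 = (2x^2)·(x^4 + x^2 + x + 1) + (x^3). Hence a·b ≡ x^3 (mod f). (F_3[x]/(f) is a field with 3^4 = 81 elements since f is irreducible of degree 4.)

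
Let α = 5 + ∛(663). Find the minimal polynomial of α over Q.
m_α(x) = x^3 - 15x^2 + 75x - 788

Set β = α - 5 = ∛(663), so β^3 = 663. Then (α - 5)^3 - 663 = 0, i.e. α is a root of g(x) = (x - 5)^3 - 663 = x^3 - 15x^2 + 75x - 788. Since g(x) = h(x - 5) where h(x) = x^3 - 663, and h is irreducible over Q (because 663 is not a perfect cube, so h has no rational root, and a monic cubic with no rational root is irreducible), g is also irreducible (irreducibility is preserved under the substitution x → x - 5). Hence m_α(x) = x^3 - 15x^2 + 75x - 788.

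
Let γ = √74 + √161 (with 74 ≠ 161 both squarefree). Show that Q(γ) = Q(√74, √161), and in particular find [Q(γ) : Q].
[Q(γ) : Q] = 4 (equivalently, Q(γ) = Q(√74, √161))

Obviously Q(γ) ⊆ Q(√74, √161), and [Q(√74, √161):Q] = 4 (since 74, 161 are distinct squarefree integers > 1 with 11914 not a perfect square). To show equality we compute the minimal polynomial of γ. From γ = √74 + √161: γ^2 = 74 + 2√(11914) + 161 = 235 + 2√(11914), so γ^2 - 235 = 2√(11914); squaring, (γ^2 - 235)^2 = 4·11914, i.e. γ^4 - 470γ^2 + 55225 - 47656 = 0, i.e. γ^4 - 470γ^2 + 7569 = 0. So γ is a root of x^4 - 470x^2 + 7569. This polynomial is irreducible over Q: it has no rational root (each ±√74 ± √161 is irrational), and any factorization into two quadratics over Q would force √(11914) ∈ Q (pairing opposite roots) or √74, √161 ∈ Q (other pairings), all impossible. Hence [Q(γ):Q] = 4 = [Q(√74, √161):Q], so Q(γ) = Q(√74, √161).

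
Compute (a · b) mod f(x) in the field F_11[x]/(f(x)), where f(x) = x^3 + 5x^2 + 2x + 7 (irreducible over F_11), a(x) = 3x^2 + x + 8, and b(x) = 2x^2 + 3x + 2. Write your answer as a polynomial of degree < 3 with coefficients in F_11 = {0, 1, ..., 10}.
a · b ≡ 9x^2 + 6 (mod f(x))

Multiply in F_11[x]: a(x)·b(x) = (3x^2 + x + 8)·(2x^2 + 3x + 2) = 6x^4 + 3x^2 + 4x + 5. This has degree ≥ 3, so divide by f(x) over F_11: 6x^4 + 3x^2 + 4x + 5 = (6x + 3)·(x^3 + 5x^2 + 2x + 7) + (9x^2 + 6). Hence a·b ≡ 9x^2 + 6 (mod f). (F_11[x]/(f) is a field with 11^3 = 1331 elements since f is irreducible of degree 3.)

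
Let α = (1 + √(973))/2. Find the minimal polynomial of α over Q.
m_α(x) = x^2 - x - 243

From 2α - 1 = √(973), squaring gives (2α - 1)^2 = 973, i.e. 4α^2 - 4α + 1 = 973, so α^2 - α + (1 - 973)/4 = 0. Since 973 ≡ 1 (mod 4), (1 - 973)/4 = -243 ∈ Z. The polynomial x^2 - x - 243 has discriminant 1 - 4·(-243) = 973, which is not a perfect square in Q (d = 973 is squarefree and ≠ 1), so x^2 - x - 243 is irreducible over Q. It is the minimal polynomial of α.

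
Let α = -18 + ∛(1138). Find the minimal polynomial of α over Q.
m_α(x) = x^3 + 54x^2 + 972x + 4694

Set β = α + 18 = ∛(1138), so β^3 = 1138. Then (α + 18)^3 - 1138 = 0, i.e. α is a root of g(x) = (x + 18)^3 - 1138 = x^3 + 54x^2 + 972x + 4694. Since g(x) = h(x + 18) where h(x) = x^3 - 1138, and h is irreducible over Q (because 1138 is not a perfect cube, so h has no rational root, and a monic cubic with no rational root is irreducible), g is also irreducible (irreducibility is preserved under the substitution x → x + 18). Hence m_α(x) = x^3 + 54x^2 + 972x + 4694.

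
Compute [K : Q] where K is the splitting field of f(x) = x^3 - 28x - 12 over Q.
[K : Q] = 6

By the rational root test, any rational root of the monic integer polynomial f(x) = x^3 - 28x - 12 must be an integer dividing the constant term -12, i.e. one of ±{1, 2, 3, 4, 6, 12}. Evaluating: f(1) = -39, f(-1) = 15, f(2) = -60, f(-2) = 36, f(3) = -69, f(-3) = 45, f(4) = -60, f(-4) = 36, f(6) = 36, f(-6) = -60, f(12) = 1380, f(-12) = -1404; none is 0, so f has no rational root and is therefore irreducible over Q (a cubic with no linear factor over a field is irreducible). For an irreducible cubic, the Galois group is A_3 or S_3 according as the discriminant disc(f) = -4a^3 - 27b^2 = -4·(-28)^3 - 27·(-12)^2 = 83920 is or is not a square in Q. Here disc(f) = 83920 is not a perfect square in Q, so the Galois group of f over Q is not contained in A_3 and must be all of S_3. The splitting field has degree |S_3| = 6 over Q, so [K : Q] = 6.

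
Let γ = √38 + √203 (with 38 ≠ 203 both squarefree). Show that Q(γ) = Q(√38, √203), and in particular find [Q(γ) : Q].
[Q(γ) : Q] = 4 (equivalently, Q(γ) = Q(√38, √203))

Obviously Q(γ) ⊆ Q(√38, √203), and [Q(√38, √203):Q] = 4 (since 38, 203 are distinct squarefree integers > 1 with 7714 not a perfect square). To show equality we compute the minimal polynomial of γ. From γ = √38 + √203: γ^2 = 38 + 2√(7714) + 203 = 241 + 2√(7714), so γ^2 - 241 = 2√(7714); squaring, (γ^2 - 241)^2 = 4·7714, i.e. γ^4 - 482γ^2 + 58081 - 30856 = 0, i.e. γ^4 - 482γ^2 + 27225 = 0. So γ is a root of x^4 - 482x^2 + 27225. This polynomial is irreducible over Q: it has no rational root (each ±√38 ± √203 is irrational), and any factorization into two quadratics over Q would force √(7714) ∈ Q (pairing opposite roots) or √38, √203 ∈ Q (other pairings), all impossible. Hence [Q(γ):Q] = 4 = [Q(√38, √203):Q], so Q(γ) = Q(√38, √203).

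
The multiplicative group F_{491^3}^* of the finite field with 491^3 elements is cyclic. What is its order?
|F_{491^3}^*| = 118370770

F_{491^3} has 491^3 = 118370771 elements; its multiplicative group consists of all nonzero elements, so |F_{491^3}^*| = 118370771 - 1 = 118370770. (It is cyclic since any finite subgroup of the multiplicative group of a field is cyclic.)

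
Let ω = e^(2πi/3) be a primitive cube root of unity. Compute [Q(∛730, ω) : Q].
[Q(∛730, ω) : Q] = 6

[Q(∛730):Q] = 3 (min poly x^3 - 730, irreducible since 730 is not a perfect cube). [Q(ω):Q] = 2 (min poly x^2 + x + 1). Since Q(∛730) ⊂ R and ω ∉ R, we have ω ∉ Q(∛730), so x^2 + x + 1 remains irreducible over Q(∛730) and [Q(∛730, ω) : Q(∛730)] = 2. By the tower law, [Q(∛730, ω) : Q] = 3 · 2 = 6. (In fact Q(∛730, ω) is the splitting field of x^3 - 730 over Q.)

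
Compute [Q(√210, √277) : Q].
[Q(√210, √277) : Q] = 4

[Q(√210):Q] = 2 (min poly x^2 - 210, irreducible since 210 is squarefree > 1). For the top step, suppose √277 ∈ Q(√210), say √277 = c + d√210 with c, d ∈ Q. Squaring: 277 = c^2 + 210d^2 + 2cd√210. Since √210 ∉ Q this forces 2cd = 0. If d = 0 then √277 = c ∈ Q, contradicting 277 squarefree > 1. If c = 0 then 277 = 210d^2, so 210·277 = (210d)^2 is a perfect square in Q — but 210·277 = 58170 is not a perfect square (since 210 and 277 are distinct squarefree integers). Contradiction. Hence √277 ∉ Q(√210), so x^2 - 277 stays irreducible over Q(√210) and [Q(√210, √277) : Q(√210)] = 2. By the tower law, [Q(√210, √277) : Q] = 2 · 2 = 4.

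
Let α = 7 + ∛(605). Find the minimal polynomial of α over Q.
m_α(x) = x^3 - 21x^2 + 147x - 948

Set β = α - 7 = ∛(605), so β^3 = 605. Then (α - 7)^3 - 605 = 0, i.e. α is a root of g(x) = (x - 7)^3 - 605 = x^3 - 21x^2 + 147x - 948. Since g(x) = h(x - 7) where h(x) = x^3 - 605, and h is irreducible over Q (because 605 is not a perfect cube, so h has no rational root, and a monic cubic with no rational root is irreducible), g is also irreducible (irreducibility is preserved under the substitution x → x - 7). Hence m_α(x) = x^3 - 21x^2 + 147x - 948.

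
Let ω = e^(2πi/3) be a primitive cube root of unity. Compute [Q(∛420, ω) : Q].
[Q(∛420, ω) : Q] = 6

[Q(∛420):Q] = 3 (min poly x^3 - 420, irreducible since 420 is not a perfect cube). [Q(ω):Q] = 2 (min poly x^2 + x + 1). Since Q(∛420) ⊂ R and ω ∉ R, we have ω ∉ Q(∛420), so x^2 + x + 1 remains irreducible over Q(∛420) and [Q(∛420, ω) : Q(∛420)] = 2. By the tower law, [Q(∛420, ω) : Q] = 3 · 2 = 6. (In fact Q(∛420, ω) is the splitting field of x^3 - 420 over Q.)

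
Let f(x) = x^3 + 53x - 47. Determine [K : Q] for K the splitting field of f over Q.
[K : Q] = 6

By the rational root test, any rational root of the monic integer polynomial f(x) = x^3 + 53x - 47 must be an integer dividing the constant term -47, i.e. one of ±{1, 47}. Evaluating: f(1) = 7, f(-1) = -101, f(47) = 106267, f(-47) = -106361; none is 0, so f has no rational root and is therefore irreducible over Q (a cubic with no linear factor over a field is irreducible). For an irreducible cubic, the Galois group is A_3 or S_3 according as the discriminant disc(f) = -4a^3 - 27b^2 = -4·(53)^3 - 27·(-47)^2 = -655151 is or is not a square in Q. Here disc(f) = -655151 is not a perfect square in Q, so the Galois group of f over Q is not contained in A_3 and must be all of S_3. The splitting field has degree |S_3| = 6 over Q, so [K : Q] = 6.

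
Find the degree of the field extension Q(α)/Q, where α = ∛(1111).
[Q(α):Q] = 3

The minimal polynomial of α is x^3 - 1111, irreducible over Q since 1111 is not a perfect cube (so x^3 - 1111 has no rational root). Hence [Q(α):Q] = deg(m_α) = 3.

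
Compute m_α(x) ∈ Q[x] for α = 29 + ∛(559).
m_α(x) = x^3 - 87x^2 + 2523x - 24948

Set β = α - 29 = ∛(559), so β^3 = 559. Then (α - 29)^3 - 559 = 0, i.e. α is a root of g(x) = (x - 29)^3 - 559 = x^3 - 87x^2 + 2523x - 24948. Since g(x) = h(x - 29) where h(x) = x^3 - 559, and h is irreducible over Q (because 559 is not a perfect cube, so h has no rational root, and a monic cubic with no rational root is irreducible), g is also irreducible (irreducibility is preserved under the substitution x → x - 29). Hence m_α(x) = x^3 - 87x^2 + 2523x - 24948.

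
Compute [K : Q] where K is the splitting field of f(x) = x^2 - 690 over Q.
[K : Q] = 2

f(x) = x^2 - 690 factors as (x - √690)(x + √690). The splitting field is K = Q(√690). Since 690 is squarefree and > 1, it is not a perfect square, so x^2 - 690 is irreducible over Q and [Q(√690) : Q] = 2. Hence [K : Q] = 2.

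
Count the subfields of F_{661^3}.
F_{661^3} has 2 subfields

The subfields of F_{p^n} are exactly the fields F_{p^d} for d | n (each is the fixed field of the unique index-d subgroup of Gal(F_{p^n}/F_p) ≅ Z/nZ). The divisors of n = 3 are {1, 3}, giving 2 subfields: F_{661^1}, F_{661^3}.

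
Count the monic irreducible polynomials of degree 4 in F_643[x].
There are 42734915538 monic irreducible polynomials of degree 4 over F_643

Each element of F_{643^4} that lies in no proper subfield is a root of exactly one monic irreducible of degree 4 over F_643, and each such polynomial has 4 distinct roots in F_{643^4}. By Möbius inversion the count is N_643(4) = (1/4) Σ_{d|4} μ(4/d) · 643^d = (1/4)(μ(4)·643^1 + μ(2)·643^2 + μ(1)·643^4) = 170939662152/4 = 42734915538.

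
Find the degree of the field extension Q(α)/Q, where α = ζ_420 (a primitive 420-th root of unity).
[Q(α):Q] = 96

The minimal polynomial of ζ_420 over Q is the 420-th cyclotomic polynomial Φ_420(x), which is irreducible over Q and has degree φ(420) = 96. Hence [Q(α):Q] = φ(420) = 96.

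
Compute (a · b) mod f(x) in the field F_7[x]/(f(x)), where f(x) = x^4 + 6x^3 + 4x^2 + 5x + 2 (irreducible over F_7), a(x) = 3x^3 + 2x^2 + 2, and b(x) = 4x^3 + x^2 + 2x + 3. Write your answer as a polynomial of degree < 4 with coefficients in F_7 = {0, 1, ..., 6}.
a · b ≡ 6x^3 + x + 5 (mod f(x))

Multiply in F_7[x]: a(x)·b(x) = (3x^3 + 2x^2 + 2)·(4x^3 + x^2 + 2x + 3) = 5x^6 + 4x^5 + x^4 + x^2 + 4x + 6. This has degree ≥ 4, so divide by f(x) over F_7: 5x^6 + 4x^5 + x^4 + x^2 + 4x + 6 = (5x^2 + 2x + 4)·(x^4 + 6x^3 + 4x^2 + 5x + 2) + (6x^3 + x + 5). Hence a·b ≡ 6x^3 + x + 5 (mod f). (F_7[x]/(f) is a field with 7^4 = 2401 elements since f is irreducible of degree 4.)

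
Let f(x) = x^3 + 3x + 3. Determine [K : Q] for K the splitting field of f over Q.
[K : Q] = 6

By the rational root test, any rational root of the monic integer polynomial f(x) = x^3 + 3x + 3 must be an integer dividing the constant term 3, i.e. one of ±{1, 3}. Evaluating: f(1) = 7, f(-1) = -1, f(3) = 39, f(-3) = -33; none is 0, so f has no rational root and is therefore irreducible over Q (a cubic with no linear factor over a field is irreducible). For an irreducible cubic, the Galois group is A_3 or S_3 according as the discriminant disc(f) = -4a^3 - 27b^2 = -4·(3)^3 - 27·(3)^2 = -351 is or is not a square in Q. Here disc(f) = -351 is not a perfect square in Q, so the Galois group of f over Q is not contained in A_3 and must be all of S_3. The splitting field has degree |S_3| = 6 over Q, so [K : Q] = 6.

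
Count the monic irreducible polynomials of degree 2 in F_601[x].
There are 180300 monic irreducible polynomials of degree 2 over F_601

Each element of F_{601^2} that lies in no proper subfield is a root of exactly one monic irreducible of degree 2 over F_601, and each such polynomial has 2 distinct roots in F_{601^2}. By Möbius inversion the count is N_601(2) = (1/2) Σ_{d|2} μ(2/d) · 601^d = (1/2)(μ(2)·601^1 + μ(1)·601^2) = 360600/2 = 180300.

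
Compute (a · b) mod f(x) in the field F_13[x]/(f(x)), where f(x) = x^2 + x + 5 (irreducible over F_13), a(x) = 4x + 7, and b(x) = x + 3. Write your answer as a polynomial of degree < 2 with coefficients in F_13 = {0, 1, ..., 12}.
a · b ≡ 2x + 1 (mod f(x))

Multiply in F_13[x]: a(x)·b(x) = (4x + 7)·(x + 3) = 4x^2 + 6x + 8. This has degree ≥ 2, so divide by f(x) over F_13: 4x^2 + 6x + 8 = (4)·(x^2 + x + 5) + (2x + 1). Hence a·b ≡ 2x + 1 (mod f). (F_13[x]/(f) is a field with 13^2 = 169 elements since f is irreducible of degree 2.)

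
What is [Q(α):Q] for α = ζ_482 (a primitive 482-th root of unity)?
[Q(α):Q] = 240

The minimal polynomial of ζ_482 over Q is the 482-th cyclotomic polynomial Φ_482(x), which is irreducible over Q and has degree φ(482) = 240. Hence [Q(α):Q] = φ(482) = 240.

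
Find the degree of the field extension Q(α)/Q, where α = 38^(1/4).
[Q(α):Q] = 4

α is a root of x^4 - 38. By Eisenstein's criterion at the prime p = 2 (which divides the constant term 38 but p^2 = 4 does not, since 38 is squarefree), x^4 - 38 is irreducible over Q. Hence [Q(α):Q] = 4.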